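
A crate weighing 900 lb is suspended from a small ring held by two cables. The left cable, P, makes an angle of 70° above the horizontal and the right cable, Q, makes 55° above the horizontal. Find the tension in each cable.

ΣF_x = 0: −T_P·cos70° + T_Q·cos55° = 0 → T_Q = 0.596294·T_P.
ΣF_y = 0: T_P·sin70° + T_Q·sin55° = 900.
Substitute: T_P·(0.939693 + 0.596294·0.819152) = 900 → T_P = 630.187 ≈ 630.2 lb.
Then T_Q = 0.596294 × 630.187 = 375.8 lb.

T_P = 630.2 lb, T_Q = 375.8 lb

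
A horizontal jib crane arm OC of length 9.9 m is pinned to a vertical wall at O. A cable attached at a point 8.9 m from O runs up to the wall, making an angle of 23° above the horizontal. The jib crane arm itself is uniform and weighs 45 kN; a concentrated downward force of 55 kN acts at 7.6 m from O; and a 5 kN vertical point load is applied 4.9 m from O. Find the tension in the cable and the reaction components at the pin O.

T = 191.3 kN, O_x = 176.1 kN, O_y = 30.25 kN

ΣM about O: T·sin23°·8.9 − 45·4.95 − 55·7.6 − 5·4.9 = 0 → T = 665.25/(8.9·0.390731) = 191.301 ≈ 191.3 kN.
ΣF_x = 0: O_x − T·cos23° = 0 → O_x = 191.301 × 0.920505 = 176.1 kN.
ΣF_y = 0: O_y + T·sin23° − 45 − 55 − 5 = 0 → O_y = 105 − 191.301 × 0.390731 = 30.25 kN.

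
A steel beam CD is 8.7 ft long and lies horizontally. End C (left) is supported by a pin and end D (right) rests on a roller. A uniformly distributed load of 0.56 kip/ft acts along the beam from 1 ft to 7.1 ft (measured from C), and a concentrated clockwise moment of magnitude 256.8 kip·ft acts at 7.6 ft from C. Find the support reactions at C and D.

Resultant of the distributed load: 0.56 × 6.1 = 3.416 kip at 4.05 ft from C.
Taking moments about C: D_y·8.7 − (0.56·6.1)·4.05 − 256.8 = 0 → D_y = 270.6348/8.7 = 31.1074 ≈ 31.11 kip.
ΣF_y = 0: C_y + 31.1074 − 0.56·6.1 = 0 → C_y = -27.69 kip.
ΣF_x = 0: no horizontal applied forces, so C_x = 0.

C_x = 0, C_y = -27.69 kip, D_y = 31.11 kip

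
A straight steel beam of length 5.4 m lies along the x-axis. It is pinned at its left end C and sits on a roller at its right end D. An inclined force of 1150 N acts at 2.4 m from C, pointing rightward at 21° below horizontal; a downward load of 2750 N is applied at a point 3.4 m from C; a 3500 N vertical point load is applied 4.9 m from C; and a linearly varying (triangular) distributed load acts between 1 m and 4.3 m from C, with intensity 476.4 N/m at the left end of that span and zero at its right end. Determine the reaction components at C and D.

C_x = -1074 N, C_y = 2052 N, D_y = 5396 N

Resultant of the triangular load: ½ × 476.4 × 3.3 = 786.06 N, acting at 2.1 m from C (one-third of the span from the peak).
Taking moments about C: D_y·5.4 − 1150·sin21°·2.4 − 2750·3.4 − 3500·4.9 − (½·476.4·3.3)·2.1 = 0 → D_y = 29139.8/5.4 = 5396.26 ≈ 5396 N.
ΣF_y = 0: C_y + 5396.26 − 1150·sin21° − 2750 − 3500 − ½·476.4·3.3 = 0 → C_y = 2052 N.
ΣF_x = 0: C_x + 1150·cos21° = 0 → C_x = -1074 N.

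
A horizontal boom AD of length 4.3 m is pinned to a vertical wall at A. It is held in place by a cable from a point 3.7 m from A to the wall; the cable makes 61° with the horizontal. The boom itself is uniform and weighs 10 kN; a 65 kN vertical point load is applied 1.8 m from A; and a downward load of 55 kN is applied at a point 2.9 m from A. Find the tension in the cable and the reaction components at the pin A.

ΣM about A: T·sin61°·3.7 − 10·2.15 − 65·1.8 − 55·2.9 = 0 → T = 298/(3.7·0.87462) = 92.0863 ≈ 92.09 kN.
ΣF_x = 0: A_x − T·cos61° = 0 → A_x = 92.0863 × 0.48481 = 44.64 kN.
ΣF_y = 0: A_y + T·sin61° − 10 − 65 − 55 = 0 → A_y = 130 − 92.0863 × 0.87462 = 49.46 kN.

T = 92.09 kN, A_x = 44.64 kN, A_y = 49.46 kN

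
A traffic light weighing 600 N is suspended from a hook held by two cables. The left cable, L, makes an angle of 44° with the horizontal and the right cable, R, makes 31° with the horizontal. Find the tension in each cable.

ΣF_x = 0: −T_L·cos44° + T_R·cos31° = 0 → T_R = 0.839206·T_L.
ΣF_y = 0: T_L·sin44° + T_R·sin31° = 600.
Substitute: T_L·(0.694658 + 0.839206·0.515038) = 600 → T_L = 532.443 ≈ 532.4 N.
Then T_R = 0.839206 × 532.443 = 446.8 N.

T_L = 532.4 N, T_R = 446.8 N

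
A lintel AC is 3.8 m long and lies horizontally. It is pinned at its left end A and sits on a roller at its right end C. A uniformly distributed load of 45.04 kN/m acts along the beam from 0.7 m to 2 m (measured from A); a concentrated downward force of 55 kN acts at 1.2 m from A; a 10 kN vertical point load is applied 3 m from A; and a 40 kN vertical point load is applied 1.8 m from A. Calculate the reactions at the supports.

Resultant of the distributed load: 45.04 × 1.3 = 58.552 kN at 1.35 m from A.
ΣM about A: C_y·3.8 − (45.04·1.3)·1.35 − 55·1.2 − 10·3 − 40·1.8 = 0 → C_y = 247.0452/3.8 = 65.0119 ≈ 65.01 kN.
ΣF_y = 0: A_y + 65.0119 − 45.04·1.3 − 55 − 10 − 40 = 0 → A_y = 98.54 kN.
ΣF_x = 0: no horizontal applied forces, so A_x = 0.

A_x = 0, A_y = 98.54 kN, C_y = 65.01 kN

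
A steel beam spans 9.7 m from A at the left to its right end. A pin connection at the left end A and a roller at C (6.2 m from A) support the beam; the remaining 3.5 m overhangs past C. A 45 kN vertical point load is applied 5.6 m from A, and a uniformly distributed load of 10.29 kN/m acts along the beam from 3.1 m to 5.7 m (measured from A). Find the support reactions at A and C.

Resultant of the distributed load: 10.29 × 2.6 = 26.754 kN at 4.4 m from A.
Taking moments about A: C_y·6.2 − 45·5.6 − (10.29·2.6)·4.4 = 0 → C_y = 369.7176/6.2 = 59.6319 ≈ 59.63 kN.
ΣF_y = 0: A_y + 59.6319 − 45 − 10.29·2.6 = 0 → A_y = 12.12 kN.
ΣF_x = 0: no horizontal applied forces, so A_x = 0.

A_x = 0, A_y = 12.12 kN, C_y = 59.63 kN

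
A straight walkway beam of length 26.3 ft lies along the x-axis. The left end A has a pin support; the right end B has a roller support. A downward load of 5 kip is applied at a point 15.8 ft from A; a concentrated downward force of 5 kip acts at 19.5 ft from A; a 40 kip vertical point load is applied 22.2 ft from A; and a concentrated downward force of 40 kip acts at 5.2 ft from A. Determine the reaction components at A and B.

A_x = 0, A_y = 41.62 kip, B_y = 48.38 kip

Moments about A: B_y·26.3 − 5·15.8 − 5·19.5 − 40·22.2 − 40·5.2 = 0 → B_y = 1272.5/26.3 = 48.384 ≈ 48.38 kip.
ΣF_y = 0: A_y + 48.384 − 5 − 5 − 40 − 40 = 0 → A_y = 41.62 kip.
ΣF_x = 0: no horizontal applied forces, so A_x = 0.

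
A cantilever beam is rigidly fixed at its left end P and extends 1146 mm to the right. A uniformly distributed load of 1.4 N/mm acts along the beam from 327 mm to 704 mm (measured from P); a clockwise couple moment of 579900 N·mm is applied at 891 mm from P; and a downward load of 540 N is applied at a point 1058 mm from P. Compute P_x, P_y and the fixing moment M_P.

P_x = 0, P_y = 1068 N, M_P = 1423000 N·mm

Resultant of the distributed load: 1.4 × 377 = 527.8 N at 515.5 mm from P.
ΣF_x = 0: P_x = 0.
ΣF_y = 0: P_y − 1.4·377 − 540 = 0 → P_y = 1068 N.
ΣM about P: M_P − (1.4·377)·515.5 − 579900 − 540·1058 = 0 → M_P = 1423000 N·mm.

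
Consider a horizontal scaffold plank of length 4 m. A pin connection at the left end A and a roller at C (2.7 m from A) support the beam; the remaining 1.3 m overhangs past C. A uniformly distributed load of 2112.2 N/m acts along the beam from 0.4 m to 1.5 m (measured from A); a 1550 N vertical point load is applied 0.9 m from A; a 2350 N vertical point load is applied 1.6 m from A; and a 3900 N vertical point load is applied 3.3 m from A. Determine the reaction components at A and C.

Resultant of the distributed load: 2112.2 × 1.1 = 2323.42 N at 0.95 m from A.
ΣM about A: C_y·2.7 − (2112.2·1.1)·0.95 − 1550·0.9 − 2350·1.6 − 3900·3.3 = 0 → C_y = 20232.249/2.7 = 7493.43 ≈ 7493 N.
ΣF_y = 0: A_y + 7493.43 − 2112.2·1.1 − 1550 − 2350 − 3900 = 0 → A_y = 2630 N.
ΣF_x = 0: no horizontal applied forces, so A_x = 0.

A_x = 0, A_y = 2630 N, C_y = 7493 N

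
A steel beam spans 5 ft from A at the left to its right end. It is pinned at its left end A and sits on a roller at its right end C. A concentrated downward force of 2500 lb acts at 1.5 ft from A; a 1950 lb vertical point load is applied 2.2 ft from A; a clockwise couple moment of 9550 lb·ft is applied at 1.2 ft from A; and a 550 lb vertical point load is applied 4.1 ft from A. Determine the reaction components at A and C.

A_x = 0, A_y = 1031 lb, C_y = 3969 lb

ΣM about A: C_y·5 − 2500·1.5 − 1950·2.2 − 9550 − 550·4.1 = 0 → C_y = 19845/5 = 3969 lb.
ΣF_y = 0: A_y + 3969 − 2500 − 1950 − 550 = 0 → A_y = 1031 lb.
ΣF_x = 0: no horizontal applied forces, so A_x = 0.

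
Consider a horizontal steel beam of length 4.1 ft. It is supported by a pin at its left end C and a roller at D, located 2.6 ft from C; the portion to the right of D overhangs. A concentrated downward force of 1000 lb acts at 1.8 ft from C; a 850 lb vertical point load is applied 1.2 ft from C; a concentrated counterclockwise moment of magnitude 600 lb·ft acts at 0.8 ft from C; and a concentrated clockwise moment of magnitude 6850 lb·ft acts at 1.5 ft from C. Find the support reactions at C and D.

C_x = 0, C_y = -1638 lb, D_y = 3488 lb

Moments about C: D_y·2.6 − 1000·1.8 − 850·1.2 + 600 − 6850 = 0 → D_y = 9070/2.6 = 3488.46 ≈ 3488 lb.
ΣF_y = 0: C_y + 3488.46 − 1000 − 850 = 0 → C_y = -1638 lb.
ΣF_x = 0: no horizontal applied forces, so C_x = 0.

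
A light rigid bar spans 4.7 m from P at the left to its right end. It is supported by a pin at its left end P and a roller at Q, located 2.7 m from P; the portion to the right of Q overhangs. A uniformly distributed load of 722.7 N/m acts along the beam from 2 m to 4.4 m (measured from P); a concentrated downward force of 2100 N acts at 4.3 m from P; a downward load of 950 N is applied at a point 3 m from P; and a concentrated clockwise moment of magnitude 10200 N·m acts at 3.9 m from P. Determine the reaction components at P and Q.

Resultant of the distributed load: 722.7 × 2.4 = 1734.48 N at 3.2 m from P.
ΣM about P: Q_y·2.7 − (722.7·2.4)·3.2 − 2100·4.3 − 950·3 − 10200 = 0 → Q_y = 27630.336/2.7 = 10233.5 ≈ 10230 N.
ΣF_y = 0: P_y + 10233.5 − 722.7·2.4 − 2100 − 950 = 0 → P_y = -5449 N.
ΣF_x = 0: no horizontal applied forces, so P_x = 0.

P_x = 0, P_y = -5449 N, Q_y = 10230 N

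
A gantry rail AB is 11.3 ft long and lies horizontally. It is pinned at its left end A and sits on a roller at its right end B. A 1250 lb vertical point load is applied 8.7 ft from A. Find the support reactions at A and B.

Moments about A: B_y·11.3 − 1250·8.7 = 0 → B_y = 10875/11.3 = 962.389 ≈ 962.4 lb.
ΣF_y = 0: A_y + 962.389 − 1250 = 0 → A_y = 287.6 lb.
ΣF_x = 0: no horizontal applied forces, so A_x = 0.

A_x = 0, A_y = 287.6 lb, B_y = 962.4 lb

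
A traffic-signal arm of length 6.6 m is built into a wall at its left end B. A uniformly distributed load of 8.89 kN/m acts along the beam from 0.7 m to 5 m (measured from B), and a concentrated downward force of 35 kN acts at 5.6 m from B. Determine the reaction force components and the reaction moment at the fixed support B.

B_x = 0, B_y = 73.23 kN, M_B = 304.9 kN·m

Resultant of the distributed load: 8.89 × 4.3 = 38.227 kN at 2.85 m from B.
ΣF_x = 0: B_x = 0.
ΣF_y = 0: B_y − 8.89·4.3 − 35 = 0 → B_y = 73.23 kN.
ΣM about B: M_B − (8.89·4.3)·2.85 − 35·5.6 = 0 → M_B = 304.9 kN·m.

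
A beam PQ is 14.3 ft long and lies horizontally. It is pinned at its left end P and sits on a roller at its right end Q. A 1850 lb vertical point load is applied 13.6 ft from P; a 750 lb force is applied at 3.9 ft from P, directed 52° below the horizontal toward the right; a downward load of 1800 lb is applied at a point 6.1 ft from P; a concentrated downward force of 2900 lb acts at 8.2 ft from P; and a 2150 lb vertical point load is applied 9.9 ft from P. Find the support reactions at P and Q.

ΣM about P: Q_y·14.3 − 1850·13.6 − 750·sin52°·3.9 − 1800·6.1 − 2900·8.2 − 2150·9.9 = 0 → Q_y = 83509.9/14.3 = 5839.85 ≈ 5840 lb.
ΣF_y = 0: P_y + 5839.85 − 1850 − 750·sin52° − 1800 − 2900 − 2150 = 0 → P_y = 3451 lb.
ΣF_x = 0: P_x + 750·cos52° = 0 → P_x = -461.7 lb.

P_x = -461.7 lb, P_y = 3451 lb, Q_y = 5840 lb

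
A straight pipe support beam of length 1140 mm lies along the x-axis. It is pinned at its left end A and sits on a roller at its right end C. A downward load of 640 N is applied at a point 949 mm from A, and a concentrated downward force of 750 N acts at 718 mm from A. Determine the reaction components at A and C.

Taking moments about A: C_y·1140 − 640·949 − 750·718 = 0 → C_y = 1145860/1140 = 1005.14 ≈ 1005 N.
ΣF_y = 0: A_y + 1005.14 − 640 − 750 = 0 → A_y = 384.9 N.
ΣF_x = 0: no horizontal applied forces, so A_x = 0.

A_x = 0, A_y = 384.9 N, C_y = 1005 N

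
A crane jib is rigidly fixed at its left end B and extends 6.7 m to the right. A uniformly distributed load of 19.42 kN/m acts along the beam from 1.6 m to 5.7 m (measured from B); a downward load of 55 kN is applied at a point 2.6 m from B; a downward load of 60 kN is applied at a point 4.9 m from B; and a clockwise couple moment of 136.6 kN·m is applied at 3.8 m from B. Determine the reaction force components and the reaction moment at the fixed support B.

B_x = 0, B_y = 194.6 kN, M_B = 864.2 kN·m

Resultant of the distributed load: 19.42 × 4.1 = 79.622 kN at 3.65 m from B.
ΣF_x = 0: B_x = 0.
ΣF_y = 0: B_y − 19.42·4.1 − 55 − 60 = 0 → B_y = 194.6 kN.
ΣM about B: M_B − (19.42·4.1)·3.65 − 55·2.6 − 60·4.9 − 136.6 = 0 → M_B = 864.2 kN·m.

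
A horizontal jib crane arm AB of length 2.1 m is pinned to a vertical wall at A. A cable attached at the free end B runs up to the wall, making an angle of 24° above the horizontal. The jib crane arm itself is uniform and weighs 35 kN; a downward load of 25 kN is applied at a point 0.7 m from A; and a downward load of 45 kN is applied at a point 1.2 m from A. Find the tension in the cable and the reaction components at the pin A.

T = 126.7 kN, A_x = 115.8 kN, A_y = 53.45 kN

ΣM about A: T·sin24°·2.1 − 35·1.05 − 25·0.7 − 45·1.2 = 0 → T = 108.25/(2.1·0.406737) = 126.735 ≈ 126.7 kN.
ΣF_x = 0: A_x − T·cos24° = 0 → A_x = 126.735 × 0.913545 = 115.8 kN.
ΣF_y = 0: A_y + T·sin24° − 35 − 25 − 45 = 0 → A_y = 105 − 126.735 × 0.406737 = 53.45 kN.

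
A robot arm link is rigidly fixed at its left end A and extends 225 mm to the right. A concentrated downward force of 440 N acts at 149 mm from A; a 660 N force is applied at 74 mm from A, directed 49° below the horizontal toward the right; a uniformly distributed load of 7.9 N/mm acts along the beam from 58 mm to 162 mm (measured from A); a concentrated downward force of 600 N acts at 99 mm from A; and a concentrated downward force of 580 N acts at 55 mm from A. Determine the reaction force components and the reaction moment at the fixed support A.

A_x = -433.0 N, A_y = 2940 N, M_A = 284100 N·mm

Resultant of the distributed load: 7.9 × 104 = 821.6 N at 110 mm from A.
ΣF_x = 0: A_x + 660·cos49° = 0 → A_x = -433.0 N.
ΣF_y = 0: A_y − 440 − 660·sin49° − 7.9·104 − 600 − 580 = 0 → A_y = 2940 N.
ΣM about A: M_A − 440·149 − 660·sin49°·74 − (7.9·104)·110 − 600·99 − 580·55 = 0 → M_A = 284100 N·mm.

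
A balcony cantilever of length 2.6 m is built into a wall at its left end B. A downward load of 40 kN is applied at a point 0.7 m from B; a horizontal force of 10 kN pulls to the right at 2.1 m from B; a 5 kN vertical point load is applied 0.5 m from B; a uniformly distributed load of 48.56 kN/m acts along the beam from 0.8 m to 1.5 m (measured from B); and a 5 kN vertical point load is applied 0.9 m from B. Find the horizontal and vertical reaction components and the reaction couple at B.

B_x = -10.00 kN, B_y = 83.99 kN, M_B = 74.09 kN·m

Resultant of the distributed load: 48.56 × 0.7 = 33.992 kN at 1.15 m from B.
ΣF_x = 0: B_x + 10 = 0 → B_x = -10.00 kN.
ΣF_y = 0: B_y − 40 − 5 − 48.56·0.7 − 5 = 0 → B_y = 83.99 kN.
ΣM about B: M_B − 40·0.7 − 5·0.5 − (48.56·0.7)·1.15 − 5·0.9 = 0 → M_B = 74.09 kN·m.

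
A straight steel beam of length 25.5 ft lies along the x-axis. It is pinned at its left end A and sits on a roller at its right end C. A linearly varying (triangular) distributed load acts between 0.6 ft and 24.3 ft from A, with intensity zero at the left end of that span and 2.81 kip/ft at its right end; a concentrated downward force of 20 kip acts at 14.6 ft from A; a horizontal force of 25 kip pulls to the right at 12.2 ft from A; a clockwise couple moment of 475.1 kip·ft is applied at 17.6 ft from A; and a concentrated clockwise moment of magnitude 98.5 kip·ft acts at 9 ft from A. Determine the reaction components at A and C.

Resultant of the triangular load: ½ × 2.81 × 23.7 = 33.2985 kip, acting at 16.4 ft from A (one-third of the span from the peak).
Taking moments about A: C_y·25.5 − (½·2.81·23.7)·16.4 − 20·14.6 − 475.1 − 98.5 = 0 → C_y = 1411.6954/25.5 = 55.3606 ≈ 55.36 kip.
ΣF_y = 0: A_y + 55.3606 − ½·2.81·23.7 − 20 = 0 → A_y = -2.062 kip.
ΣF_x = 0: A_x + 25 = 0 → A_x = -25.00 kip.

A_x = -25.00 kip, A_y = -2.062 kip, C_y = 55.36 kip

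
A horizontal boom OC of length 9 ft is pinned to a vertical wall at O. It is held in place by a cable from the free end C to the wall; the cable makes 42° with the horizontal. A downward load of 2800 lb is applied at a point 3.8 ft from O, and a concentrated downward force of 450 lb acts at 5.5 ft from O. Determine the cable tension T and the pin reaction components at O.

T = 2178 lb, O_x = 1618 lb, O_y = 1793 lb

ΣM about O: T·sin42°·9 − 2800·3.8 − 450·5.5 = 0 → T = 13115/(9·0.669131) = 2177.78 ≈ 2178 lb.
ΣF_x = 0: O_x − T·cos42° = 0 → O_x = 2177.78 × 0.743145 = 1618 lb.
ΣF_y = 0: O_y + T·sin42° − 2800 − 450 = 0 → O_y = 3250 − 2177.78 × 0.669131 = 1793 lb.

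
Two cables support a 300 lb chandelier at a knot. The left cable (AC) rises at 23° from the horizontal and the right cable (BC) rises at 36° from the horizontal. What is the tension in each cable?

T_AC = 283.1 lb, T_BC = 322.2 lb

ΣF_x = 0: −T_AC·cos23° + T_BC·cos36° = 0 → T_BC = 1.13781·T_AC.
ΣF_y = 0: T_AC·sin23° + T_BC·sin36° = 300.
Substitute: T_AC·(0.390731 + 1.13781·0.587785) = 300 → T_AC = 283.147 ≈ 283.1 lb.
Then T_BC = 1.13781 × 283.147 = 322.2 lb.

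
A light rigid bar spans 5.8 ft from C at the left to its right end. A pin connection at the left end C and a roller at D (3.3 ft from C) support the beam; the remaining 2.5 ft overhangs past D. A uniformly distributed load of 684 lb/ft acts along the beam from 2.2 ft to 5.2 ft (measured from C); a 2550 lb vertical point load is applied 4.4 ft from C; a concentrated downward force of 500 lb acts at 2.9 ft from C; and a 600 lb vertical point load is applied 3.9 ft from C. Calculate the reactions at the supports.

C_x = 0, C_y = -1147 lb, D_y = 6849 lb

Resultant of the distributed load: 684 × 3 = 2052 lb at 3.7 ft from C.
ΣM about C: D_y·3.3 − (684·3)·3.7 − 2550·4.4 − 500·2.9 − 600·3.9 = 0 → D_y = 22602.4/3.3 = 6849.21 ≈ 6849 lb.
ΣF_y = 0: C_y + 6849.21 − 684·3 − 2550 − 500 − 600 = 0 → C_y = -1147 lb.
ΣF_x = 0: no horizontal applied forces, so C_x = 0.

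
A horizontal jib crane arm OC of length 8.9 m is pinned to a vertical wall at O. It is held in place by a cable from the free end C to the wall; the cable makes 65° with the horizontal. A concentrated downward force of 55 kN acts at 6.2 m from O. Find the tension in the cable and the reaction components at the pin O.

T = 42.28 kN, O_x = 17.87 kN, O_y = 16.69 kN

ΣM about O: T·sin65°·8.9 − 55·6.2 = 0 → T = 341/(8.9·0.906308) = 42.2755 ≈ 42.28 kN.
ΣF_x = 0: O_x − T·cos65° = 0 → O_x = 42.2755 × 0.422618 = 17.87 kN.
ΣF_y = 0: O_y + T·sin65° − 55 = 0 → O_y = 55 − 42.2755 × 0.906308 = 16.69 kN.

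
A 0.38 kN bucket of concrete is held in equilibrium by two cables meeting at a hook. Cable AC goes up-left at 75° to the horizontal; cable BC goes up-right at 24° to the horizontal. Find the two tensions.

T_AC = 0.3515 kN, T_BC = 0.09958 kN

ΣF_x = 0: −T_AC·cos75° + T_BC·cos24° = 0 → T_BC = 0.283313·T_AC.
ΣF_y = 0: T_AC·sin75° + T_BC·sin24° = 0.38.
Substitute: T_AC·(0.965926 + 0.283313·0.406737) = 0.38 → T_AC = 0.351474 ≈ 0.3515 kN.
Then T_BC = 0.283313 × 0.351474 = 0.09958 kN.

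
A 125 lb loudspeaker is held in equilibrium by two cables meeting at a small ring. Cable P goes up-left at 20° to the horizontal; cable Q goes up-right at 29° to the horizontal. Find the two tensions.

ΣF_x = 0: −T_P·cos20° + T_Q·cos29° = 0 → T_Q = 1.0744·T_P.
ΣF_y = 0: T_P·sin20° + T_Q·sin29° = 125.
Substitute: T_P·(0.34202 + 1.0744·0.48481) = 125 → T_P = 144.86 ≈ 144.9 lb.
Then T_Q = 1.0744 × 144.86 = 155.6 lb.

T_P = 144.9 lb, T_Q = 155.6 lb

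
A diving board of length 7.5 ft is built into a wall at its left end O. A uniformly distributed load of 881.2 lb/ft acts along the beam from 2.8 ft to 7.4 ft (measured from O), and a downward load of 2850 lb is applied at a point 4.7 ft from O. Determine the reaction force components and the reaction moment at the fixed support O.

O_x = 0, O_y = 6904 lb, M_O = 34070 lb·ft

Resultant of the distributed load: 881.2 × 4.6 = 4053.52 lb at 5.1 ft from O.
ΣF_x = 0: O_x = 0.
ΣF_y = 0: O_y − 881.2·4.6 − 2850 = 0 → O_y = 6904 lb.
ΣM about O: M_O − (881.2·4.6)·5.1 − 2850·4.7 = 0 → M_O = 34070 lb·ft.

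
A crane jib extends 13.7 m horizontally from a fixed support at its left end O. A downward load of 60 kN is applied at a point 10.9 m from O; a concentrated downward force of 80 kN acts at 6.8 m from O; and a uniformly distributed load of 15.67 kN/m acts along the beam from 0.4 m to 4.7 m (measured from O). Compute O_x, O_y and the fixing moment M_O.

O_x = 0, O_y = 207.4 kN, M_O = 1370 kN·m

Resultant of the distributed load: 15.67 × 4.3 = 67.381 kN at 2.55 m from O.
ΣF_x = 0: O_x = 0.
ΣF_y = 0: O_y − 60 − 80 − 15.67·4.3 = 0 → O_y = 207.4 kN.
ΣM about O: M_O − 60·10.9 − 80·6.8 − (15.67·4.3)·2.55 = 0 → M_O = 1370 kN·m.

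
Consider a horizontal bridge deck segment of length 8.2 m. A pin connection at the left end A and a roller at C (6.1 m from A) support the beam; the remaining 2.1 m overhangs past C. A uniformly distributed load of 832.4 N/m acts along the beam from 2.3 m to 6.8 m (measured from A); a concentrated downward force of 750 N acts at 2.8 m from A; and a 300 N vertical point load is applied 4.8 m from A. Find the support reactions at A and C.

A_x = 0, A_y = 1421 N, C_y = 3374 N

Resultant of the distributed load: 832.4 × 4.5 = 3745.8 N at 4.55 m from A.
Moments about A: C_y·6.1 − (832.4·4.5)·4.55 − 750·2.8 − 300·4.8 = 0 → C_y = 20583.39/6.1 = 3374.33 ≈ 3374 N.
ΣF_y = 0: A_y + 3374.33 − 832.4·4.5 − 750 − 300 = 0 → A_y = 1421 N.
ΣF_x = 0: no horizontal applied forces, so A_x = 0.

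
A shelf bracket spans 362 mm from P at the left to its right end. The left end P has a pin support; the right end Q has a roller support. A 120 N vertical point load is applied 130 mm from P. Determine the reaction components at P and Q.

P_x = 0, P_y = 76.91 N, Q_y = 43.09 N

Taking moments about P: Q_y·362 − 120·130 = 0 → Q_y = 15600/362 = 43.0939 ≈ 43.09 N.
ΣF_y = 0: P_y + 43.0939 − 120 = 0 → P_y = 76.91 N.
ΣF_x = 0: no horizontal applied forces, so P_x = 0.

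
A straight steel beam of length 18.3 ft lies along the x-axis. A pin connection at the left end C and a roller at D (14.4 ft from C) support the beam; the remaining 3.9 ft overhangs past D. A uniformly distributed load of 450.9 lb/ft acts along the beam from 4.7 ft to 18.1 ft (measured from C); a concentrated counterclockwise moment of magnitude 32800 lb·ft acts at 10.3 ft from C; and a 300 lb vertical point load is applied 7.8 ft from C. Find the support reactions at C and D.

C_x = 0, C_y = 3674 lb, D_y = 2668 lb

Resultant of the distributed load: 450.9 × 13.4 = 6042.06 lb at 11.4 ft from C.
Moments about C: D_y·14.4 − (450.9·13.4)·11.4 + 32800 − 300·7.8 = 0 → D_y = 38419.484/14.4 = 2668.02 ≈ 2668 lb.
ΣF_y = 0: C_y + 2668.02 − 450.9·13.4 − 300 = 0 → C_y = 3674 lb.
ΣF_x = 0: no horizontal applied forces, so C_x = 0.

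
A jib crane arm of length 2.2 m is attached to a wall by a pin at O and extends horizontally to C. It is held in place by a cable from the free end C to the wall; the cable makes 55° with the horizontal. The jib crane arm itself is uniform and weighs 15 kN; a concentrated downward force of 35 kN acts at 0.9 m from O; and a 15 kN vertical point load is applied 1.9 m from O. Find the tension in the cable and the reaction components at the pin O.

T = 42.45 kN, O_x = 24.35 kN, O_y = 30.23 kN

ΣM about O: T·sin55°·2.2 − 15·1.1 − 35·0.9 − 15·1.9 = 0 → T = 76.5/(2.2·0.819152) = 42.4497 ≈ 42.45 kN.
ΣF_x = 0: O_x − T·cos55° = 0 → O_x = 42.4497 × 0.573576 = 24.35 kN.
ΣF_y = 0: O_y + T·sin55° − 15 − 35 − 15 = 0 → O_y = 65 − 42.4497 × 0.819152 = 30.23 kN.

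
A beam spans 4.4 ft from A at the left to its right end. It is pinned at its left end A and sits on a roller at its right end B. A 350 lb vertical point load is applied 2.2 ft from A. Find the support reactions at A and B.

Taking moments about A: B_y·4.4 − 350·2.2 = 0 → B_y = 770/4.4 = 175.0 lb.
ΣF_y = 0: A_y + 175 − 350 = 0 → A_y = 175.0 lb.
ΣF_x = 0: no horizontal applied forces, so A_x = 0.

A_x = 0, A_y = 175.0 lb, B_y = 175.0 lb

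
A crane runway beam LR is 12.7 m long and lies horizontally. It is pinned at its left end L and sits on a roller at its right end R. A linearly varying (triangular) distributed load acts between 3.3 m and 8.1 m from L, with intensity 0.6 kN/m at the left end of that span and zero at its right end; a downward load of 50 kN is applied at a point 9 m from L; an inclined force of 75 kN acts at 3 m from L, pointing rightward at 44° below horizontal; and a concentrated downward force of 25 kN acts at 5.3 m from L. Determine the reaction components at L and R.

L_x = -53.95 kN, L_y = 69.81 kN, R_y = 58.73 kN

Resultant of the triangular load: ½ × 0.6 × 4.8 = 1.44 kN, acting at 4.9 m from L (one-third of the span from the peak).
Moments about L: R_y·12.7 − (½·0.6·4.8)·4.9 − 50·9 − 75·sin44°·3 − 25·5.3 = 0 → R_y = 745.854/12.7 = 58.7287 ≈ 58.73 kN.
ΣF_y = 0: L_y + 58.7287 − ½·0.6·4.8 − 50 − 75·sin44° − 25 = 0 → L_y = 69.81 kN.
ΣF_x = 0: L_x + 75·cos44° = 0 → L_x = -53.95 kN.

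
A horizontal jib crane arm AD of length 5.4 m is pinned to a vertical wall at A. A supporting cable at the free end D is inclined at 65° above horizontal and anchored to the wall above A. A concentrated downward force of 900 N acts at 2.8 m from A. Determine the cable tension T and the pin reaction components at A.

T = 514.9 N, A_x = 217.6 N, A_y = 433.3 N

ΣM about A: T·sin65°·5.4 − 900·2.8 = 0 → T = 2520/(5.4·0.906308) = 514.91 ≈ 514.9 N.
ΣF_x = 0: A_x − T·cos65° = 0 → A_x = 514.91 × 0.422618 = 217.6 N.
ΣF_y = 0: A_y + T·sin65° − 900 = 0 → A_y = 900 − 514.91 × 0.906308 = 433.3 N.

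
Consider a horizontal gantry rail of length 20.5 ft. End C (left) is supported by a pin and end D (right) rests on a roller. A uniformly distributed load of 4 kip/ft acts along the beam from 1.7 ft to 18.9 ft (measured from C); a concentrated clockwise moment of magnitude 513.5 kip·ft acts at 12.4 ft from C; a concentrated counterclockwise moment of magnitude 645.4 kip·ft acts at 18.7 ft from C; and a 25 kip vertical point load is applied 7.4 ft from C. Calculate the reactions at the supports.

Resultant of the distributed load: 4 × 17.2 = 68.8 kip at 10.3 ft from C.
Taking moments about C: D_y·20.5 − (4·17.2)·10.3 − 513.5 + 645.4 − 25·7.4 = 0 → D_y = 761.74/20.5 = 37.158 ≈ 37.16 kip.
ΣF_y = 0: C_y + 37.158 − 4·17.2 − 25 = 0 → C_y = 56.64 kip.
ΣF_x = 0: no horizontal applied forces, so C_x = 0.

C_x = 0, C_y = 56.64 kip, D_y = 37.16 kip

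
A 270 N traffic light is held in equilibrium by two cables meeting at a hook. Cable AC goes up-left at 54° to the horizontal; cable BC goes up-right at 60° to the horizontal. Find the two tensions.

T_AC = 147.8 N, T_BC = 173.7 N

ΣF_x = 0: −T_AC·cos54° + T_BC·cos60° = 0 → T_BC = 1.17557·T_AC.
ΣF_y = 0: T_AC·sin54° + T_BC·sin60° = 270.
Substitute: T_AC·(0.809017 + 1.17557·0.866025) = 270 → T_AC = 147.776 ≈ 147.8 N.
Then T_BC = 1.17557 × 147.776 = 173.7 N.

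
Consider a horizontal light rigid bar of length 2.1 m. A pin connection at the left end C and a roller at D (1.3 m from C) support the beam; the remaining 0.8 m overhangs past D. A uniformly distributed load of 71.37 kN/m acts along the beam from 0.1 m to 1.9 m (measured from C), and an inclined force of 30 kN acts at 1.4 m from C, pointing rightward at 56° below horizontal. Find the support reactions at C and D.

Resultant of the distributed load: 71.37 × 1.8 = 128.466 kN at 1 m from C.
Taking moments about C: D_y·1.3 − (71.37·1.8)·1 − 30·sin56°·1.4 = 0 → D_y = 163.286/1.3 = 125.605 ≈ 125.6 kN.
ΣF_y = 0: C_y + 125.605 − 71.37·1.8 − 30·sin56° = 0 → C_y = 27.73 kN.
ΣF_x = 0: C_x + 30·cos56° = 0 → C_x = -16.78 kN.

C_x = -16.78 kN, C_y = 27.73 kN, D_y = 125.6 kN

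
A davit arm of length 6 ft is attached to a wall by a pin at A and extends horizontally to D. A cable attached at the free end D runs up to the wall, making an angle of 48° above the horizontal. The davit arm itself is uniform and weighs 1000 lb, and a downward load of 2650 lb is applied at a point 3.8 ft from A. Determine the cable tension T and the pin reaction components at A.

ΣM about A: T·sin48°·6 − 1000·3 − 2650·3.8 = 0 → T = 13070/(6·0.743145) = 2931.24 ≈ 2931 lb.
ΣF_x = 0: A_x − T·cos48° = 0 → A_x = 2931.24 × 0.669131 = 1961 lb.
ΣF_y = 0: A_y + T·sin48° − 1000 − 2650 = 0 → A_y = 3650 − 2931.24 × 0.743145 = 1472 lb.

T = 2931 lb, A_x = 1961 lb, A_y = 1472 lb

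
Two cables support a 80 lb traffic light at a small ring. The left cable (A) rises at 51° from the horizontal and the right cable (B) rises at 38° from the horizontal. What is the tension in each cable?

ΣF_x = 0: −T_A·cos51° + T_B·cos38° = 0 → T_B = 0.798619·T_A.
ΣF_y = 0: T_A·sin51° + T_B·sin38° = 80.
Substitute: T_A·(0.777146 + 0.798619·0.615661) = 80 → T_A = 63.0505 ≈ 63.05 lb.
Then T_B = 0.798619 × 63.0505 = 50.35 lb.

T_A = 63.05 lb, T_B = 50.35 lb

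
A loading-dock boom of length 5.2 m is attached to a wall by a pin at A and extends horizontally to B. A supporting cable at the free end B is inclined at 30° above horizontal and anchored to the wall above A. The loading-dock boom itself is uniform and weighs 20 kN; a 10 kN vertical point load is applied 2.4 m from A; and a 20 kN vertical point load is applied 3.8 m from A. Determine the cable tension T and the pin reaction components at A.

T = 58.46 kN, A_x = 50.63 kN, A_y = 20.77 kN

ΣM about A: T·sin30°·5.2 − 20·2.6 − 10·2.4 − 20·3.8 = 0 → T = 152/(5.2·0.5) = 58.4615 ≈ 58.46 kN.
ΣF_x = 0: A_x − T·cos30° = 0 → A_x = 58.4615 × 0.866025 = 50.63 kN.
ΣF_y = 0: A_y + T·sin30° − 20 − 10 − 20 = 0 → A_y = 50 − 58.4615 × 0.5 = 20.77 kN.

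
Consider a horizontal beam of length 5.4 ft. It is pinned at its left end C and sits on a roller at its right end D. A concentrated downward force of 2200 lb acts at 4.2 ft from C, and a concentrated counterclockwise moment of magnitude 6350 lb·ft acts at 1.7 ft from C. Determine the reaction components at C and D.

Taking moments about C: D_y·5.4 − 2200·4.2 + 6350 = 0 → D_y = 2890/5.4 = 535.185 ≈ 535.2 lb.
ΣF_y = 0: C_y + 535.185 − 2200 = 0 → C_y = 1665 lb.
ΣF_x = 0: no horizontal applied forces, so C_x = 0.

C_x = 0, C_y = 1665 lb, D_y = 535.2 lb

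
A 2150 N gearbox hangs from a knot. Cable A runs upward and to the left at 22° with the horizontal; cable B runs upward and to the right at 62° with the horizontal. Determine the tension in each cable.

T_A = 1015 N, T_B = 2004 N

ΣF_x = 0: −T_A·cos22° + T_B·cos62° = 0 → T_B = 1.97495·T_A.
ΣF_y = 0: T_A·sin22° + T_B·sin62° = 2150.
Substitute: T_A·(0.374607 + 1.97495·0.882948) = 2150 → T_A = 1014.92 ≈ 1015 N.
Then T_B = 1.97495 × 1014.92 = 2004 N.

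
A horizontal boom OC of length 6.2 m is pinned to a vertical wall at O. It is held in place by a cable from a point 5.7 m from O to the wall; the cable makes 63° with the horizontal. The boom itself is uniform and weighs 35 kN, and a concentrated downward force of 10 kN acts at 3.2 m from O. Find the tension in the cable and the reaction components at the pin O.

ΣM about O: T·sin63°·5.7 − 35·3.1 − 10·3.2 = 0 → T = 140.5/(5.7·0.891007) = 27.6643 ≈ 27.66 kN.
ΣF_x = 0: O_x − T·cos63° = 0 → O_x = 27.6643 × 0.45399 = 12.56 kN.
ΣF_y = 0: O_y + T·sin63° − 35 − 10 = 0 → O_y = 45 − 27.6643 × 0.891007 = 20.35 kN.

T = 27.66 kN, O_x = 12.56 kN, O_y = 20.35 kN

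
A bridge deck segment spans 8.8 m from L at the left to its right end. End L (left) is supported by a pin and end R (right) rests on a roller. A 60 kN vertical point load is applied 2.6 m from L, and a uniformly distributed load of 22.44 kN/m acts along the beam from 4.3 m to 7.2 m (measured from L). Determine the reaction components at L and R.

Resultant of the distributed load: 22.44 × 2.9 = 65.076 kN at 5.75 m from L.
ΣM about L: R_y·8.8 − 60·2.6 − (22.44·2.9)·5.75 = 0 → R_y = 530.187/8.8 = 60.2485 ≈ 60.25 kN.
ΣF_y = 0: L_y + 60.2485 − 60 − 22.44·2.9 = 0 → L_y = 64.83 kN.
ΣF_x = 0: no horizontal applied forces, so L_x = 0.

L_x = 0, L_y = 64.83 kN, R_y = 60.25 kN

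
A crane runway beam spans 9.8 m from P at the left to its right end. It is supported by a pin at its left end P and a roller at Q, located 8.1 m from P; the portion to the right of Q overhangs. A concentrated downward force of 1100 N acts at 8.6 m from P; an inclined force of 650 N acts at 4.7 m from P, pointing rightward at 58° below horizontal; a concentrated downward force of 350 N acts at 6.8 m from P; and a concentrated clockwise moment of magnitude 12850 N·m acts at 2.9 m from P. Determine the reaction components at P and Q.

ΣM about P: Q_y·8.1 − 1100·8.6 − 650·sin58°·4.7 − 350·6.8 − 12850 = 0 → Q_y = 27280.8/8.1 = 3368 N.
ΣF_y = 0: P_y + 3368 − 1100 − 650·sin58° − 350 = 0 → P_y = -1367 N.
ΣF_x = 0: P_x + 650·cos58° = 0 → P_x = -344.4 N.

P_x = -344.4 N, P_y = -1367 N, Q_y = 3368 N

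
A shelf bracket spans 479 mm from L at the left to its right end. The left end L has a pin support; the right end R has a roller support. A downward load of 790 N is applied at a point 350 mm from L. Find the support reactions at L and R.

Taking moments about L: R_y·479 − 790·350 = 0 → R_y = 276500/479 = 577.244 ≈ 577.2 N.
ΣF_y = 0: L_y + 577.244 − 790 = 0 → L_y = 212.8 N.
ΣF_x = 0: no horizontal applied forces, so L_x = 0.

L_x = 0, L_y = 212.8 N, R_y = 577.2 N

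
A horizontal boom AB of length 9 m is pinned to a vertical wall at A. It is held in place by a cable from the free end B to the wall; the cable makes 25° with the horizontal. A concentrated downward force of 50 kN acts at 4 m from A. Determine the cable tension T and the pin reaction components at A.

T = 52.58 kN, A_x = 47.66 kN, A_y = 27.78 kN

ΣM about A: T·sin25°·9 − 50·4 = 0 → T = 200/(9·0.422618) = 52.5823 ≈ 52.58 kN.
ΣF_x = 0: A_x − T·cos25° = 0 → A_x = 52.5823 × 0.906308 = 47.66 kN.
ΣF_y = 0: A_y + T·sin25° − 50 = 0 → A_y = 50 − 52.5823 × 0.422618 = 27.78 kN.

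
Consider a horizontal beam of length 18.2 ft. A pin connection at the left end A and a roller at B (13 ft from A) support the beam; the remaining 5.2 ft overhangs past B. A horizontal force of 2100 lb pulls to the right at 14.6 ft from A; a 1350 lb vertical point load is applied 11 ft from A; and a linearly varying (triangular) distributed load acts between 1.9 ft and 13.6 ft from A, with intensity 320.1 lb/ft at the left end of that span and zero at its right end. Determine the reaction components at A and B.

A_x = -2100 lb, A_y = 1245 lb, B_y = 1978 lb

Resultant of the triangular load: ½ × 320.1 × 11.7 = 1872.585 lb, acting at 5.8 ft from A (one-third of the span from the peak).
ΣM about A: B_y·13 − 1350·11 − (½·320.1·11.7)·5.8 = 0 → B_y = 25710.993/13 = 1977.77 ≈ 1978 lb.
ΣF_y = 0: A_y + 1977.77 − 1350 − ½·320.1·11.7 = 0 → A_y = 1245 lb.
ΣF_x = 0: A_x + 2100 = 0 → A_x = -2100 lb.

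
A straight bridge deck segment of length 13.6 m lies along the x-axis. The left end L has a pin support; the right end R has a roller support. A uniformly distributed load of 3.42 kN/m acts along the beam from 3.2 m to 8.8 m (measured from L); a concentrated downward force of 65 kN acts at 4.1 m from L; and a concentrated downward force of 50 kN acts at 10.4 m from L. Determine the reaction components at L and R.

Resultant of the distributed load: 3.42 × 5.6 = 19.152 kN at 6 m from L.
Moments about L: R_y·13.6 − (3.42·5.6)·6 − 65·4.1 − 50·10.4 = 0 → R_y = 901.412/13.6 = 66.2803 ≈ 66.28 kN.
ΣF_y = 0: L_y + 66.2803 − 3.42·5.6 − 65 − 50 = 0 → L_y = 67.87 kN.
ΣF_x = 0: no horizontal applied forces, so L_x = 0.

L_x = 0, L_y = 67.87 kN, R_y = 66.28 kN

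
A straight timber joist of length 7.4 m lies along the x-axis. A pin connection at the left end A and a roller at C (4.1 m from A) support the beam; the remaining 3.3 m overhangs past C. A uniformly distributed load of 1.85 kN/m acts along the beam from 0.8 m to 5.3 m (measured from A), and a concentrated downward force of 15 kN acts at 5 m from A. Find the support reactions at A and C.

A_x = 0, A_y = -1.161 kN, C_y = 24.49 kN

Resultant of the distributed load: 1.85 × 4.5 = 8.325 kN at 3.05 m from A.
ΣM about A: C_y·4.1 − (1.85·4.5)·3.05 − 15·5 = 0 → C_y = 100.39125/4.1 = 24.4857 ≈ 24.49 kN.
ΣF_y = 0: A_y + 24.4857 − 1.85·4.5 − 15 = 0 → A_y = -1.161 kN.
ΣF_x = 0: no horizontal applied forces, so A_x = 0.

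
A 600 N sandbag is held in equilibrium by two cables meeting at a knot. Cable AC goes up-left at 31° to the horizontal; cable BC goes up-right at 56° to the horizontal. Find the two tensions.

T_AC = 336.0 N, T_BC = 515.0 N

ΣF_x = 0: −T_AC·cos31° + T_BC·cos56° = 0 → T_BC = 1.53287·T_AC.
ΣF_y = 0: T_AC·sin31° + T_BC·sin56° = 600.
Substitute: T_AC·(0.515038 + 1.53287·0.829038) = 600 → T_AC = 335.975 ≈ 336.0 N.
Then T_BC = 1.53287 × 335.975 = 515.0 N.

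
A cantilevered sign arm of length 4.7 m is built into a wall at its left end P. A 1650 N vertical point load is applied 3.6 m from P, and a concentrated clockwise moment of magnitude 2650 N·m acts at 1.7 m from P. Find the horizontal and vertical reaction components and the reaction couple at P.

P_x = 0, P_y = 1650 N, M_P = 8590 N·m

ΣF_x = 0: P_x = 0.
ΣF_y = 0: P_y − 1650 = 0 → P_y = 1650 N.
ΣM about P: M_P − 1650·3.6 − 2650 = 0 → M_P = 8590 N·m.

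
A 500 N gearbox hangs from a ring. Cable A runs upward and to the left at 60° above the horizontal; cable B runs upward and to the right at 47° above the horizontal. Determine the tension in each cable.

ΣF_x = 0: −T_A·cos60° + T_B·cos47° = 0 → T_B = 0.73314·T_A.
ΣF_y = 0: T_A·sin60° + T_B·sin47° = 500.
Substitute: T_A·(0.866025 + 0.73314·0.731354) = 500 → T_A = 356.58 ≈ 356.6 N.
Then T_B = 0.73314 × 356.58 = 261.4 N.

T_A = 356.6 N, T_B = 261.4 N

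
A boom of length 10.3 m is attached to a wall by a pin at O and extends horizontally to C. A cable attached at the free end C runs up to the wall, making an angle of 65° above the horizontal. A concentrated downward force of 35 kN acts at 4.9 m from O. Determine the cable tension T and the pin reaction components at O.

T = 18.37 kN, O_x = 7.764 kN, O_y = 18.35 kN

ΣM about O: T·sin65°·10.3 − 35·4.9 = 0 → T = 171.5/(10.3·0.906308) = 18.3718 ≈ 18.37 kN.
ΣF_x = 0: O_x − T·cos65° = 0 → O_x = 18.3718 × 0.422618 = 7.764 kN.
ΣF_y = 0: O_y + T·sin65° − 35 = 0 → O_y = 35 − 18.3718 × 0.906308 = 18.35 kN.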